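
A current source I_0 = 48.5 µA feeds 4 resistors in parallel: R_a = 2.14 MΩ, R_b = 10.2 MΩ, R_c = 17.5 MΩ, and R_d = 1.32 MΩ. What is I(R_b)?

I ≈ 3.45 µA

ΣG = 1/2.14 + 1/10.2 + 1/17.5 + 1/1.32 = 1.380.
R_b takes the fraction G_k/ΣG = 0.09804/1.380 = 0.07104, so I = 48.5 × 0.07104 = 3.445 µA.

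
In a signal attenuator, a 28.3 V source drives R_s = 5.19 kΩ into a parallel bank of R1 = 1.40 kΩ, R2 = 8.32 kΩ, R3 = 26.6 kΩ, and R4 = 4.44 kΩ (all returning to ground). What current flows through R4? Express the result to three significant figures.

Combine the parallel branches: R_p = (1/1.40 + 1/8.32 + 1/26.6 + 1/4.44)⁻¹ = 0.9113 kΩ.
V_A = 28.3 × 0.9113/6.101 = 4.227 V.
Branch current I = V_A/R4 = 4.227/4.44 = 0.9520 mA.

I ≈ 0.952 mA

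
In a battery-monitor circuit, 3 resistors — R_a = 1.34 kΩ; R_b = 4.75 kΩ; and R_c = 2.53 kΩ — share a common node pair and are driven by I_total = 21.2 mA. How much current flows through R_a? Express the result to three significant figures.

I ≈ 11.7 mA

ΣG = 1/1.34 + 1/4.75 + 1/2.53 = 1.352.
R_a takes the fraction G_k/ΣG = 0.7463/1.352 = 0.5520, so I = 21.2 × 0.5520 = 11.70 mA.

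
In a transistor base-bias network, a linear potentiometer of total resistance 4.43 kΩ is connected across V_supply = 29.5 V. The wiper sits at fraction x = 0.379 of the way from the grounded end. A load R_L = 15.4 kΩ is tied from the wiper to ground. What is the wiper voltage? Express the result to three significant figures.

V_out ≈ 10.5 V

Lower segment x·R_p = 1.679 kΩ; upper segment (1−x)·R_p = 2.751 kΩ.
Lower segment in parallel with the load: 1.679 ‖ 15.4 = 1.514 kΩ.
V_out = 29.5 × 1.514/(2.751 + 1.514) = 10.47 V.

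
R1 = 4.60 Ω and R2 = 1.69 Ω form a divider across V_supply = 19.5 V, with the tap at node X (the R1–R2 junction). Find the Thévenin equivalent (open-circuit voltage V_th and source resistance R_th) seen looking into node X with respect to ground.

With X open, the divider is unloaded: V_th = 19.5 × 1.69/6.290 = 5.239 V.
With V_supply suppressed (replaced by a short), R_th = R1 ‖ R2 = (4.600 × 1.69)/(4.600 + 1.69) = 1.236 Ω.

V_th ≈ 5.24 V, R_th ≈ 1.24 Ω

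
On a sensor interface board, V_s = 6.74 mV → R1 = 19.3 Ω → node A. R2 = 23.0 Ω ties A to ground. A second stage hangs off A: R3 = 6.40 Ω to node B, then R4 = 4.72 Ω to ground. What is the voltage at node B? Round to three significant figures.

The second stage (R3 + R4 = 11.12 Ω) loads node A in parallel with R2.
Effective lower resistance at A: R2 ‖ 11.12 = 7.496 Ω.
First divider: V_A = V_s · 7.496/(19.3 + 7.496) = 1.885 mV.
Stage 2 is unloaded, so V_B = V_A · R4/(R3+R4) = 1.885 × 4.72/11.12 = 0.8003 mV.

V_B ≈ 0.800 mV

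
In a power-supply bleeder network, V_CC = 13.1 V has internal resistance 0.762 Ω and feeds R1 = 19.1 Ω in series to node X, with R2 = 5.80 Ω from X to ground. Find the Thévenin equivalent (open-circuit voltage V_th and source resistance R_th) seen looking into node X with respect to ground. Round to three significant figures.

R1' = 0.762 + 19.1 = 19.86 Ω (source resistance + R1).
With X open, the divider is unloaded: V_th = 13.1 × 5.80/25.66 = 2.961 V.
Zeroing V_CC shorts the top of R1' to ground, so R_th = R1' ‖ R2 = 4.489 Ω.

V_th ≈ 2.96 V, R_th ≈ 4.49 Ω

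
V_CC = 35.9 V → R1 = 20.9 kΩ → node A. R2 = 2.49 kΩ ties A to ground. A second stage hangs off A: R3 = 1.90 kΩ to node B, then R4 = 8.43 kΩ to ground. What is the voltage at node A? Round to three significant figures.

Node A sees R2 in parallel with the series input of stage 2, R3 + R4 = 10.33 kΩ.
Effective lower resistance at A: R2 ‖ 10.33 = 2.006 kΩ.
V_A = 35.9 × 2.006/(20.9 + 2.006) = 3.144 V.

V_A ≈ 3.14 V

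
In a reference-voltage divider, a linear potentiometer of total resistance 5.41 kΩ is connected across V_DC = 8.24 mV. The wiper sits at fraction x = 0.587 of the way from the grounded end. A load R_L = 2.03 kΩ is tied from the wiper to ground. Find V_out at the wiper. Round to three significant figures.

V_out ≈ 2.94 mV

The pot divides into 2.234 kΩ above the wiper and 3.176 kΩ below.
(x·R_p) ‖ R_L = 1.238 kΩ.
Loaded-divider output: V_out = 8.24 × 0.3566 = 2.938 mV.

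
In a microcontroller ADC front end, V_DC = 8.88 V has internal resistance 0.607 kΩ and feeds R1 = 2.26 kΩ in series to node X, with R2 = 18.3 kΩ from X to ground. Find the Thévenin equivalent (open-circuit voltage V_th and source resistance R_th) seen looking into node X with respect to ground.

R1' = 0.607 + 2.26 = 2.867 kΩ (source resistance + R1).
With X open, the divider is unloaded: V_th = 8.88 × 18.3/21.17 = 7.677 V.
Zeroing V_DC shorts the top of R1' to ground, so R_th = R1' ‖ R2 = 2.479 kΩ.

V_th ≈ 7.68 V, R_th ≈ 2.48 kΩ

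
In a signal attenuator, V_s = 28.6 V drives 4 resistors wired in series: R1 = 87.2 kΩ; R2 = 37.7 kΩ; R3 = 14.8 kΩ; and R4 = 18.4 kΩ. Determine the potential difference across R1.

V ≈ 15.8 V

Total series resistance ΣR = 87.2 + 37.7 + 14.8 + 18.4 = 158.1 kΩ.
V = V_s · R/ΣR = 28.6 × 0.5515 = 15.77 V.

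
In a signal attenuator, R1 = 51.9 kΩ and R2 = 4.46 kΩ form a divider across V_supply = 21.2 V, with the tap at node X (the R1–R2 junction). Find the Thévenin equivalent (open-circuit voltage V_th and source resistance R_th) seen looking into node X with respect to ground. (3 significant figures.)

V_th ≈ 1.68 V, R_th ≈ 4.11 kΩ

Open-circuit (no load on X): V_th = V_supply · R2/(R1 + R2) = 21.2 × 4.46/(51.90 + 4.46) = 1.678 V.
Zeroing V_supply shorts the top of R1 to ground, so R_th = R1 ‖ R2 = 4.107 kΩ.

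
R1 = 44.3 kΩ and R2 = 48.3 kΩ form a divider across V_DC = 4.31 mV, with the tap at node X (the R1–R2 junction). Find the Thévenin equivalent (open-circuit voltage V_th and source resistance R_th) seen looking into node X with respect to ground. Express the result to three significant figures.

With X open, the divider is unloaded: V_th = 4.31 × 48.3/92.60 = 2.248 mV.
Looking into X with the source shorted: R_th = R1·R2/(R1+R2) = 44.30 × 48.3/92.60 = 23.11 kΩ.

V_th ≈ 2.25 mV, R_th ≈ 23.1 kΩ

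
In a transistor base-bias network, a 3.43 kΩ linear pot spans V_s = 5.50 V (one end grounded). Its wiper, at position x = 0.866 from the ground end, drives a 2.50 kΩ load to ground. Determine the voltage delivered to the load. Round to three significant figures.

V_out ≈ 4.11 V

The pot divides into 0.4596 kΩ above the wiper and 2.970 kΩ below.
Lower segment in parallel with the load: 2.970 ‖ 2.50 = 1.357 kΩ.
Then V_out = V_s · 1.357/(0.4596 + 1.357) = 4.109 V.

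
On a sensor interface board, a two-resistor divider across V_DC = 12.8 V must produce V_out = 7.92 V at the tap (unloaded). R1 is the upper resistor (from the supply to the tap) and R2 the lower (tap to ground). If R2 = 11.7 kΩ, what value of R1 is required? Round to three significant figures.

R1 ≈ 7.21 kΩ

Required fraction k = V_out/V_DC = 0.6187.
So R1 = R2 · (V_DC/V_out − 1) = 11.7 × (12.8/7.92 − 1) = 11.7 × 0.6162 = 7.209 kΩ.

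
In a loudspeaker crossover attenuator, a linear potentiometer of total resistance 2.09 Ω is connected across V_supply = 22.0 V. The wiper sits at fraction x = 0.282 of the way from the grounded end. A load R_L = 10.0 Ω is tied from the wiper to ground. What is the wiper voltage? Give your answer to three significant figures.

The pot divides into 1.501 Ω above the wiper and 0.5894 Ω below.
Lower segment in parallel with the load: 0.5894 ‖ 10.0 = 0.5566 Ω.
V_out = 22.0 × 0.5566/(1.501 + 0.5566) = 5.952 V.
(Unloaded: V_out = x·V_supply = 6.20 V.)

V_out ≈ 5.95 V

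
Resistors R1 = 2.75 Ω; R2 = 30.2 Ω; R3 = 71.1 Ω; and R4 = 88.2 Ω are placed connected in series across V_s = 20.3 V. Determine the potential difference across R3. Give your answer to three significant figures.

V ≈ 7.51 V

ΣR = 2.75 + 30.2 + 71.1 + 88.2 = 192.2 Ω.
By the voltage-divider rule, V = 20.3 × 71.10/192.2 = 7.508 V.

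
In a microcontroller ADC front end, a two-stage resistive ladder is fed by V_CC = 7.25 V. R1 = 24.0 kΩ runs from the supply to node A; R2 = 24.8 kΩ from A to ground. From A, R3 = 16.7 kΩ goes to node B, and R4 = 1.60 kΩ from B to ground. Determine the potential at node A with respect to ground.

V_A ≈ 2.21 V

The second stage (R3 + R4 = 18.30 kΩ) loads node A in parallel with R2.
R2 ‖ (R3+R4) = 10.53 kΩ.
First divider: V_A = V_CC · 10.53/(24.0 + 10.53) = 2.211 V.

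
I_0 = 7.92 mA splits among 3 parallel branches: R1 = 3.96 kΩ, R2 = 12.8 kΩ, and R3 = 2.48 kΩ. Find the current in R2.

I ≈ 0.843 mA

ΣG = 1/3.96 + 1/12.8 + 1/2.48 = 0.7339.
By the current-divider rule, I = I_0 · G_k/ΣG = 7.92 × 0.1065 = 0.8431 mA.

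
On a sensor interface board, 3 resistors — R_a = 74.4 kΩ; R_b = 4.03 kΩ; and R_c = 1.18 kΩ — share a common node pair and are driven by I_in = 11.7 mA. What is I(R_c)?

ΣG = 1/74.4 + 1/4.03 + 1/1.18 = 1.109.
Current divider: I(R_c) = I_in · G_k/ΣG = 11.7 × (0.8475/1.109) = 11.7 × 0.7641 = 8.940 mA.

I ≈ 8.94 mA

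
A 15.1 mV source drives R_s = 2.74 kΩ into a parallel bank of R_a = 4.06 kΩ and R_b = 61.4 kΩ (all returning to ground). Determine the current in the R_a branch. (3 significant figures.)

I ≈ 2.16 µA

Equivalent of the parallel group: R_p = 3.808 kΩ.
Node voltage V_A = V_s · R_p/(R_s + R_p) = 15.1 × 0.5816 = 8.782 mV.
I(R_a) = V_A / R_a = 8.782/4.06 = 2.163 µA.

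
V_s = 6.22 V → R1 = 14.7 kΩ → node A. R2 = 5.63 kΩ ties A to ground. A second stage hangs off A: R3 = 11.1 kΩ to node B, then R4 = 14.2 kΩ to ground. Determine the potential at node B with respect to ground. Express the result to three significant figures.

Looking into the second stage from A: R3 + R4 = 25.30 kΩ appears in parallel with R2.
Effective lower resistance at A: R2 ‖ 25.30 = 4.605 kΩ.
V_A = 6.22 × 4.605/(14.7 + 4.605) = 1.484 V.
V_B = V_A × 0.5613 = 0.8328 V.

V_B ≈ 0.833 V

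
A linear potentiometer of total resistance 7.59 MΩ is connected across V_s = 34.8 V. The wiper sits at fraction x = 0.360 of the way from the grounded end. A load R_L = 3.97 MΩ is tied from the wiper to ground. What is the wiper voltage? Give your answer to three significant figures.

The pot divides into 4.858 MΩ above the wiper and 2.732 MΩ below.
(x·R_p) ‖ R_L = 1.618 MΩ.
Loaded-divider output: V_out = 34.8 × 0.2499 = 8.697 V.

V_out ≈ 8.70 V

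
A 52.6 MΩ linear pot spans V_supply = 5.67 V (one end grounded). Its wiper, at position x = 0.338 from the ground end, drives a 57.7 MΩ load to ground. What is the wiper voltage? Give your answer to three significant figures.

V_out ≈ 1.59 V

Lower segment x·R_p = 17.78 MΩ; upper segment (1−x)·R_p = 34.82 MΩ.
(x·R_p) ‖ R_L = 13.59 MΩ.
V_out = 5.67 × 13.59/(34.82 + 13.59) = 1.592 V.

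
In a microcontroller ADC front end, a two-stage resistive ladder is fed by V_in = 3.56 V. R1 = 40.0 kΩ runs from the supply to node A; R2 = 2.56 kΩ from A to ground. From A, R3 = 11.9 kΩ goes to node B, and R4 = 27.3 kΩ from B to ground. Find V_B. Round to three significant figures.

V_B ≈ 0.141 V

Node A sees R2 in parallel with the series input of stage 2, R3 + R4 = 39.20 kΩ.
Effective lower resistance at A: R2 ‖ 39.20 = 2.403 kΩ.
So V_A = 3.56 × 0.05667 = 0.2018 V.
Then the unloaded second divider: V_B = V_A × R4/(R3+R4) = 0.2018 × 0.6964 = 0.1405 V.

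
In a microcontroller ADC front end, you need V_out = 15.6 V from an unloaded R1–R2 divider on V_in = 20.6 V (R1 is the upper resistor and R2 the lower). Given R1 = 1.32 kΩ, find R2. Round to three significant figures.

Required fraction k = V_out/V_in = 0.7573.
So R2 = R1 · V_out/(V_in − V_out) = 1.32 × 15.6/(20.6 − 15.6) = 1.32 × 3.120 = 4.118 kΩ.

R2 ≈ 4.12 kΩ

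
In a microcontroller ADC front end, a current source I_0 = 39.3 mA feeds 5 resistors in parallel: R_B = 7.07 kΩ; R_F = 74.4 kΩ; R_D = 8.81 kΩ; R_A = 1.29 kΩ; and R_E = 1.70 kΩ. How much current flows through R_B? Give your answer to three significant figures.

Conductances: ΣG = 1/7.07 + 1/74.4 + 1/8.81 + 1/1.29 + 1/1.70 = 1.632 (1/kΩ).
R_B takes the fraction G_k/ΣG = 0.1414/1.632 = 0.08668, so I = 39.3 × 0.08668 = 3.406 mA.

I ≈ 3.41 mA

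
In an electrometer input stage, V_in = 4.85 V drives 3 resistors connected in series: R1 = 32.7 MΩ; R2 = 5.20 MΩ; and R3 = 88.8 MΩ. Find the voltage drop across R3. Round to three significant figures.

V ≈ 3.40 V

Total series resistance ΣR = 32.7 + 5.20 + 88.8 = 126.7 MΩ.
By the voltage-divider rule, V = 4.85 × 88.80/126.7 = 3.399 V.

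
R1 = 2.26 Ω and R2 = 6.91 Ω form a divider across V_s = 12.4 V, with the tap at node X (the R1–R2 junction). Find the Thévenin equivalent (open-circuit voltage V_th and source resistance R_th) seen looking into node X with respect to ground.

With X open, the divider is unloaded: V_th = 12.4 × 6.91/9.170 = 9.344 V.
Zeroing V_s shorts the top of R1 to ground, so R_th = R1 ‖ R2 = 1.703 Ω.

V_th ≈ 9.34 V, R_th ≈ 1.70 Ω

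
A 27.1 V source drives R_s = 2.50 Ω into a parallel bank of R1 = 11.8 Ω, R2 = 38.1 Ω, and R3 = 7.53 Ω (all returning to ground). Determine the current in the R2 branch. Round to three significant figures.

Parallel bank: R_p = 1/(1/11.8 + 1/38.1 + 1/7.53) = 4.102 Ω.
Node voltage V_A = V_in · R_p/(R_s + R_p) = 27.1 × 0.6213 = 16.84 V.
I(R2) = V_A / R2 = 16.84/38.1 = 0.4419 A.
(Equivalently: I_total = 4.105 A, then current-divider fraction G_k/ΣG = 0.1077.)

I ≈ 0.442 A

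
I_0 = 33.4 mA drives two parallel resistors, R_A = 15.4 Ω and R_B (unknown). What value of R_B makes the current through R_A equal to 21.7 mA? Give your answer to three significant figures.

Two-branch current divider: I_A = I_0 · R_B/(R_A + R_B).
With f = 0.6497, R_B = R_A · f/(1−f) = 15.4 × 1.855 = 28.56 Ω.

R_B ≈ 28.6 Ω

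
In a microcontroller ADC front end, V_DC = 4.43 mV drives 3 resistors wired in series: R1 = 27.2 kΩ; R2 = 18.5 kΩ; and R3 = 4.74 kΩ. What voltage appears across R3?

Total series resistance ΣR = 27.2 + 18.5 + 4.74 = 50.44 kΩ.
Voltage divider: V = V_DC · (4.740 / 50.44) = 4.43 × 0.09397 = 0.4163 mV.

V ≈ 0.416 mV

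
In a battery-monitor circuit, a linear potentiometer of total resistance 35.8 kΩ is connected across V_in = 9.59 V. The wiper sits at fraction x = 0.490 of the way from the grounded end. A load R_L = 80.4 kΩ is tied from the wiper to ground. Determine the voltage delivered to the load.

V_out ≈ 4.23 V

Lower segment x·R_p = 17.54 kΩ; upper segment (1−x)·R_p = 18.26 kΩ.
R_L loads the lower segment: effective lower R = 14.40 kΩ.
Loaded-divider output: V_out = 9.59 × 0.4409 = 4.229 V.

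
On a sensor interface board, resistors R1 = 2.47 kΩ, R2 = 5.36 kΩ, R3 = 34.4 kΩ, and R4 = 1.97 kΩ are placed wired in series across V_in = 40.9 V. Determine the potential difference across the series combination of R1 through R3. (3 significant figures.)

Total series resistance ΣR = 2.47 + 5.36 + 34.4 + 1.97 = 44.20 kΩ.
R_{R1..R3} = 2.47 + 5.36 + 34.4 = 42.23 kΩ.
Voltage divider: V = V_in · (42.23 / 44.20) = 40.9 × 0.9554 = 39.08 V.

V ≈ 39.1 V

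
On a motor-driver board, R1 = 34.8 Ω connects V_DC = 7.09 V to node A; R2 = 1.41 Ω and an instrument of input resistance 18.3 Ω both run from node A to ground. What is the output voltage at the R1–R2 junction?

V_out ≈ 0.257 V

R2 ‖ R_L = (1.41 × 18.3)/(1.41 + 18.3) = 1.309 Ω.
Voltage divider with the loaded lower leg: V_out = 7.09 × 1.309/(34.8 + 1.309) = 7.09 × 0.03625 = 0.2570 V.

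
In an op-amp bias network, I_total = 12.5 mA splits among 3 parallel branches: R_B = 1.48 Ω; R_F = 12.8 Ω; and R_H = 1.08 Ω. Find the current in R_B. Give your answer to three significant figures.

ΣG = 1/1.48 + 1/12.8 + 1/1.08 = 1.680.
R_B takes the fraction G_k/ΣG = 0.6757/1.680 = 0.4023, so I = 12.5 × 0.4023 = 5.028 mA.

I ≈ 5.03 mA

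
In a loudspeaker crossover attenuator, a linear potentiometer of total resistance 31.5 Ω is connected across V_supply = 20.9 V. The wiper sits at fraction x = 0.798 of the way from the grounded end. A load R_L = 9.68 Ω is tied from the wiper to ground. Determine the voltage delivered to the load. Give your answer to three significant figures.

V_out ≈ 10.9 V

Split the track: R_lower = x·R_p = 25.14 Ω, R_upper = (1−x)·R_p = 6.363 Ω.
Lower segment in parallel with the load: 25.14 ‖ 9.68 = 6.989 Ω.
Then V_out = V_supply · 6.989/(6.363 + 6.989) = 10.94 V.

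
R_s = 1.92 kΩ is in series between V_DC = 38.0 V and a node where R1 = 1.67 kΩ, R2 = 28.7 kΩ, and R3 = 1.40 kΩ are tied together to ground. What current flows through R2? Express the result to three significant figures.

I ≈ 0.369 mA

Parallel bank: R_p = 1/(1/1.67 + 1/28.7 + 1/1.40) = 0.7419 kΩ.
V_A by voltage divider: V_A = 38.0 × 0.7419/(1.92 + 0.7419) = 10.59 V.
I(R2) = V_A / R2 = 10.59/28.7 = 0.3690 mA.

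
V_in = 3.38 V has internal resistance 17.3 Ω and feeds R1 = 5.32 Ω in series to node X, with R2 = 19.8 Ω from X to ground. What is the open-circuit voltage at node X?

R1' = 17.3 + 5.32 = 22.62 Ω (source resistance + R1).
With X open, the divider is unloaded: V_th = 3.38 × 19.8/42.42 = 1.578 V.

V_th ≈ 1.58 V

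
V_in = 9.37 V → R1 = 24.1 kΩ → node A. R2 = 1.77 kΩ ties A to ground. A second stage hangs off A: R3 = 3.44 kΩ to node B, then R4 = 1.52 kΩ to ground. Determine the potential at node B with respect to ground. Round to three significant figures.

V_B ≈ 0.147 V

Looking into the second stage from A: R3 + R4 = 4.960 kΩ appears in parallel with R2.
Effective lower resistance at A: R2 ‖ 4.960 = 1.304 kΩ.
First divider: V_A = V_in · 1.304/(24.1 + 1.304) = 0.4811 V.
V_B = V_A × 0.3065 = 0.1474 V.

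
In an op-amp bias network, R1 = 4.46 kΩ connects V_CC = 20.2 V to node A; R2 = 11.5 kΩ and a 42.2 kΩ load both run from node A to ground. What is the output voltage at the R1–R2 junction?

V_out ≈ 13.5 V

First combine the lower leg with the load: R2 ‖ R_L = 9.037 kΩ.
Then V_out = V_CC · R2'/(R1 + R2') = 20.2 × 9.037/13.50 = 13.53 V.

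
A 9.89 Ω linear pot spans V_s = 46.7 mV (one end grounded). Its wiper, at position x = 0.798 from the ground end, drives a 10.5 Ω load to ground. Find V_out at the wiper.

V_out ≈ 32.4 mV

The pot divides into 1.998 Ω above the wiper and 7.892 Ω below.
(x·R_p) ‖ R_L = 4.506 Ω.
Then V_out = V_s · 4.506/(1.998 + 4.506) = 32.35 mV.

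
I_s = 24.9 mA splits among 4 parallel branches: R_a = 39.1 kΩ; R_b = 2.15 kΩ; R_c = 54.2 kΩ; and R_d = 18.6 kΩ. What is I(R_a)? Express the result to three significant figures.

I ≈ 1.13 mA

Conductances: ΣG = 1/39.1 + 1/2.15 + 1/54.2 + 1/18.6 = 0.5629 (1/kΩ).
Current divider: I(R_a) = I_s · G_k/ΣG = 24.9 × (0.02558/0.5629) = 24.9 × 0.04543 = 1.131 mA.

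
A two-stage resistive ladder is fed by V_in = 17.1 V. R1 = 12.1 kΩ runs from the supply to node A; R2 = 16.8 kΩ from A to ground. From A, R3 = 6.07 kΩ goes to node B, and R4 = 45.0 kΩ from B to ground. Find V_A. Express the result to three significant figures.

V_A ≈ 8.74 V

The second stage (R3 + R4 = 51.07 kΩ) loads node A in parallel with R2.
Effective lower resistance at A: R2 ‖ 51.07 = 12.64 kΩ.
First divider: V_A = V_in · 12.64/(12.1 + 12.64) = 8.737 V.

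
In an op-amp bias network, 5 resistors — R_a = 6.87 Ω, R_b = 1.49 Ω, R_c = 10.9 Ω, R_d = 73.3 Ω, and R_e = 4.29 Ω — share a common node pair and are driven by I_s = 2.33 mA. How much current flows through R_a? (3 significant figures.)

I ≈ 0.294 mA

Total conductance ΣG = 1/6.87 + 1/1.49 + 1/10.9 + 1/73.3 + 1/4.29 = 1.155 (units of 1/Ω).
By the current-divider rule, I = I_s · G_k/ΣG = 2.33 × 0.1260 = 0.2936 mA.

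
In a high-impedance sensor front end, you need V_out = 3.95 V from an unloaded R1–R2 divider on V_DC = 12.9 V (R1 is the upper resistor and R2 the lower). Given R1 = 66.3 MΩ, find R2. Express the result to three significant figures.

Required fraction k = V_out/V_DC = 0.3062.
So R2 = R1 · V_out/(V_DC − V_out) = 66.3 × 3.95/(12.9 − 3.95) = 66.3 × 0.4413 = 29.26 MΩ.

R2 ≈ 29.3 MΩ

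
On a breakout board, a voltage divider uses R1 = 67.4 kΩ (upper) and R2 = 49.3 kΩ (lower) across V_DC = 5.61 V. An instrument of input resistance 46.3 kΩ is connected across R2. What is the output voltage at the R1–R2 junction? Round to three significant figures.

V_out ≈ 1.47 V

First combine the lower leg with the load: R2 ‖ R_L = 23.88 kΩ.
Voltage divider with the loaded lower leg: V_out = 5.61 × 23.88/(67.4 + 23.88) = 5.61 × 0.2616 = 1.467 V.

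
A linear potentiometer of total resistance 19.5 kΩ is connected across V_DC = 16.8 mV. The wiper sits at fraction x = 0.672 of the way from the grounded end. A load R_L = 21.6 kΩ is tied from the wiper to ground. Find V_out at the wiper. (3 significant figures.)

The pot divides into 6.396 kΩ above the wiper and 13.10 kΩ below.
R_L loads the lower segment: effective lower R = 8.156 kΩ.
V_out = 16.8 × 8.156/(6.396 + 8.156) = 9.416 mV.

V_out ≈ 9.42 mV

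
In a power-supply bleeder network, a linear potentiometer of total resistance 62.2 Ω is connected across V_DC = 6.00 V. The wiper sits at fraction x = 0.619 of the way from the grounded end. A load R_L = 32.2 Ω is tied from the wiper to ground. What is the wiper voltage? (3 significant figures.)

Split the track: R_lower = x·R_p = 38.50 Ω, R_upper = (1−x)·R_p = 23.70 Ω.
R_L loads the lower segment: effective lower R = 17.54 Ω.
Loaded-divider output: V_out = 6.00 × 0.4253 = 2.552 V.
(Unloaded: V_out = x·V_DC = 3.71 V.)

V_out ≈ 2.55 V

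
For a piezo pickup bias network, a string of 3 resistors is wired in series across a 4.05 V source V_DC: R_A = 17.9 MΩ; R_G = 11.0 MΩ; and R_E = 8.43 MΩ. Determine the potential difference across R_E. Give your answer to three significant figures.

V ≈ 0.915 V

Series total: ΣR = 17.9 + 11.0 + 8.43 = 37.33 MΩ.
V = V_DC · R/ΣR = 4.05 × 0.2258 = 0.9146 V.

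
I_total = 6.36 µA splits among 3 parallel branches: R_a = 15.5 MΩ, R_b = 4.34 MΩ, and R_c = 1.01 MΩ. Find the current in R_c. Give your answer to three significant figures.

I ≈ 4.90 µA

ΣG = 1/15.5 + 1/4.34 + 1/1.01 = 1.285.
R_c takes the fraction G_k/ΣG = 0.9901/1.285 = 0.7705, so I = 6.36 × 0.7705 = 4.900 µA.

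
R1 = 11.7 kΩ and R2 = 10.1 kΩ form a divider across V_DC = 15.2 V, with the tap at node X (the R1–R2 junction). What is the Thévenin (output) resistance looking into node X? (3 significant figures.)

R_th ≈ 5.42 kΩ

With V_DC suppressed (replaced by a short), R_th = R1 ‖ R2 = (11.70 × 10.1)/(11.70 + 10.1) = 5.421 kΩ.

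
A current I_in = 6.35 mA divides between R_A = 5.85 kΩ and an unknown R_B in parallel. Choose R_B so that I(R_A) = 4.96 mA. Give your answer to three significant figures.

Two-branch current divider: I_A = I_in · R_B/(R_A + R_B).
4.96/6.35 = R_B/(R_A + R_B) → R_B = R_A · (0.7811)/(1 − 0.7811) = 5.85 × 3.568 = 20.87 kΩ.

R_B ≈ 20.9 kΩ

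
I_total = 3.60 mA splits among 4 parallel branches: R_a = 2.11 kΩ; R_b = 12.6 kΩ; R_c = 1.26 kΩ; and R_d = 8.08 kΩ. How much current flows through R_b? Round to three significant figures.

Total conductance ΣG = 1/2.11 + 1/12.6 + 1/1.26 + 1/8.08 = 1.471 (units of 1/kΩ).
Current divider: I(R_b) = I_total · G_k/ΣG = 3.60 × (0.07937/1.471) = 3.60 × 0.05396 = 0.1943 mA.

I ≈ 0.194 mA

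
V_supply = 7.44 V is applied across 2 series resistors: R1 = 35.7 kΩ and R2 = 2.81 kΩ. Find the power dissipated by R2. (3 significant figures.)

P ≈ 0.105 mW

Series current I = V_supply/ΣR = 7.44/38.51 = 0.1932 mA.
P(R2) = I²·R2 = (0.1932)² × 2.81 = 0.1049 mW.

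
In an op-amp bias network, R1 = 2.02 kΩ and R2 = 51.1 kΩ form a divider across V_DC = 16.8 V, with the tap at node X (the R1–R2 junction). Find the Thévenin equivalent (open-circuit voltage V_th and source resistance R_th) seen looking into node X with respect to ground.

V_th ≈ 16.2 V, R_th ≈ 1.94 kΩ

Open-circuit (no load on X): V_th = V_DC · R2/(R1 + R2) = 16.8 × 51.1/(2.020 + 51.1) = 16.16 V.
Zeroing V_DC shorts the top of R1 to ground, so R_th = R1 ‖ R2 = 1.943 kΩ.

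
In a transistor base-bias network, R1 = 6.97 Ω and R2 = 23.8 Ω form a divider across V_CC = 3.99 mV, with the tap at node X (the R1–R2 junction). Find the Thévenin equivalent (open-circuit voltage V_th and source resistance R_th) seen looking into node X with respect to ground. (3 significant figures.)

Open-circuit (no load on X): V_th = V_CC · R2/(R1 + R2) = 3.99 × 23.8/(6.970 + 23.8) = 3.086 mV.
Looking into X with the source shorted: R_th = R1·R2/(R1+R2) = 6.970 × 23.8/30.77 = 5.391 Ω.

V_th ≈ 3.09 mV, R_th ≈ 5.39 Ω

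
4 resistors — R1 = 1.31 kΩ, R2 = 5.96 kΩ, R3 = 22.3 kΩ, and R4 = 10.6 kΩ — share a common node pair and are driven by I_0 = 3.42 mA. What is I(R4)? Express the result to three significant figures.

I ≈ 0.301 mA

Total conductance ΣG = 1/1.31 + 1/5.96 + 1/22.3 + 1/10.6 = 1.070 (units of 1/kΩ).
By the current-divider rule, I = I_0 · G_k/ΣG = 3.42 × 0.08814 = 0.3014 mA.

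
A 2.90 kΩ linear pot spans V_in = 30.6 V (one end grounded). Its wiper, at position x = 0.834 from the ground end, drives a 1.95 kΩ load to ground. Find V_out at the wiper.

V_out ≈ 21.2 V

Split the track: R_lower = x·R_p = 2.419 kΩ, R_upper = (1−x)·R_p = 0.4814 kΩ.
Lower segment in parallel with the load: 2.419 ‖ 1.95 = 1.080 kΩ.
Loaded-divider output: V_out = 30.6 × 0.6916 = 21.16 V.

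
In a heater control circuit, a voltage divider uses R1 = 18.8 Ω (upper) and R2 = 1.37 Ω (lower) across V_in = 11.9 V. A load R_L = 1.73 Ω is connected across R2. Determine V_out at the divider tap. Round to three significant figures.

V_out ≈ 0.465 V

First combine the lower leg with the load: R2 ‖ R_L = 0.7645 Ω.
Voltage divider with the loaded lower leg: V_out = 11.9 × 0.7645/(18.8 + 0.7645) = 11.9 × 0.03908 = 0.4650 V.
(Unloaded it would be 0.808 V; the load pulls it down.)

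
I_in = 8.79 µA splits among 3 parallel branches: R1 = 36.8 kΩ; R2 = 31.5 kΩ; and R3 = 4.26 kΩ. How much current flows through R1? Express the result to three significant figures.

I ≈ 0.813 µA

ΣG = 1/36.8 + 1/31.5 + 1/4.26 = 0.2937.
Current divider: I(R1) = I_in · G_k/ΣG = 8.79 × (0.02717/0.2937) = 8.79 × 0.09253 = 0.8134 µA.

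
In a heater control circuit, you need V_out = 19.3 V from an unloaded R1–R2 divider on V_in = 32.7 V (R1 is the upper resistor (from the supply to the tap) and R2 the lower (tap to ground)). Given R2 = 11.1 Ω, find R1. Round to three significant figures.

V_out/V_in = R2/(R1+R2) = 0.5902.
Rearranging, R1 = R2·(1−k)/k = 11.1 × 0.6943 = 7.707 Ω.

R1 ≈ 7.71 Ω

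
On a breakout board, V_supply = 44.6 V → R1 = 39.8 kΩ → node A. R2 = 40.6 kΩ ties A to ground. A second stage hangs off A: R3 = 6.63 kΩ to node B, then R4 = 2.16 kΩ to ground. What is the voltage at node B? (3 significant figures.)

V_B ≈ 1.68 V

Node A sees R2 in parallel with the series input of stage 2, R3 + R4 = 8.790 kΩ.
R2 ‖ (R3+R4) = 7.226 kΩ.
First divider: V_A = V_supply · 7.226/(39.8 + 7.226) = 6.853 V.
Stage 2 is unloaded, so V_B = V_A · R4/(R3+R4) = 6.853 × 2.16/8.790 = 1.684 V.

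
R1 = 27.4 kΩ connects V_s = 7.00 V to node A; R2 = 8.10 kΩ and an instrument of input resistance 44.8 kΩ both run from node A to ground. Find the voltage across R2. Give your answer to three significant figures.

V_out ≈ 1.40 V

R2 ‖ R_L = (8.10 × 44.8)/(8.10 + 44.8) = 6.860 kΩ.
Now apply the divider: V_out = 7.00 × 0.2002 = 1.402 V.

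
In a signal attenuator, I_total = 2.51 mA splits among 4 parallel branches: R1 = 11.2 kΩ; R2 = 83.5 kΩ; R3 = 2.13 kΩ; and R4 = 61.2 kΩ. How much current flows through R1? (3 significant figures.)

I ≈ 0.382 mA

Conductances: ΣG = 1/11.2 + 1/83.5 + 1/2.13 + 1/61.2 = 0.5871 (1/kΩ).
Current divider: I(R1) = I_total · G_k/ΣG = 2.51 × (0.08929/0.5871) = 2.51 × 0.1521 = 0.3817 mA.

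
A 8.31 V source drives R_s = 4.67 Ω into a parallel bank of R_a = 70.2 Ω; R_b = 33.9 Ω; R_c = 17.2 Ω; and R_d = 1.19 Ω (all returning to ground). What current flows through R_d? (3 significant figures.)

I ≈ 1.29 A

Parallel bank: R_p = 1/(1/70.2 + 1/33.9 + 1/17.2 + 1/1.19) = 1.061 Ω.
Node voltage V_A = V_CC · R_p/(R_s + R_p) = 8.31 × 0.1852 = 1.539 V.
Branch current I = V_A/R_d = 1.539/1.19 = 1.293 A.
(Equivalently: I_total = 1.450 A, then current-divider fraction G_k/ΣG = 0.8919.)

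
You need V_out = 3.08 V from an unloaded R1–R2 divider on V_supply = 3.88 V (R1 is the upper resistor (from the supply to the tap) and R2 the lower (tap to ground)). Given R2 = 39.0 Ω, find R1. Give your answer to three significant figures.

R1 ≈ 10.1 Ω

Required fraction k = V_out/V_supply = 0.7938.
R1 = R2·(1/k − 1) = 39.0 × 0.2597 = 10.13 Ω.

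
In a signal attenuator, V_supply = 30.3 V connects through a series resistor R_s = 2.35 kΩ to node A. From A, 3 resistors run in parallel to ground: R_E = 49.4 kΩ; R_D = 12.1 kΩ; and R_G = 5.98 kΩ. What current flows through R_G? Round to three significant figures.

I ≈ 3.10 mA

Equivalent of the parallel group: R_p = 3.702 kΩ.
V_A = 30.3 × 3.702/6.052 = 18.53 V.
I(R_G) = V_A / R_G = 18.53/5.98 = 3.099 mA.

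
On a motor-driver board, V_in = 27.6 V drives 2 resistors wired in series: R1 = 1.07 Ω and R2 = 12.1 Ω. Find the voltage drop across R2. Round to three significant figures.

Series total: ΣR = 1.07 + 12.1 = 13.17 Ω.
Voltage divider: V = V_in · (12.10 / 13.17) = 27.6 × 0.9188 = 25.36 V.

V ≈ 25.4 V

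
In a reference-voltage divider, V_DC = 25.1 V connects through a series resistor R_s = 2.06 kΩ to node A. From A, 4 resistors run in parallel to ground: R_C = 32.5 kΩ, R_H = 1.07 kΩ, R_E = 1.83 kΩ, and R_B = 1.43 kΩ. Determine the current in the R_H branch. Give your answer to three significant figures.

I ≈ 4.22 mA

Equivalent of the parallel group: R_p = 0.4523 kΩ.
Node voltage V_A = V_DC · R_p/(R_s + R_p) = 25.1 × 0.1800 = 4.519 V.
Branch current I = V_A/R_H = 4.519/1.07 = 4.223 mA.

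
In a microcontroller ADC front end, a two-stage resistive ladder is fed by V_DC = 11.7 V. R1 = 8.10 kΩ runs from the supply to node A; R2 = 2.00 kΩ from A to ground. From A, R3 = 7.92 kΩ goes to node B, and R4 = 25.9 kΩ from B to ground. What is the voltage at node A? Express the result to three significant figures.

V_A ≈ 2.21 V

The second stage (R3 + R4 = 33.82 kΩ) loads node A in parallel with R2.
Effective lower resistance at A: R2 ‖ 33.82 = 1.888 kΩ.
First divider: V_A = V_DC · 1.888/(8.10 + 1.888) = 2.212 V.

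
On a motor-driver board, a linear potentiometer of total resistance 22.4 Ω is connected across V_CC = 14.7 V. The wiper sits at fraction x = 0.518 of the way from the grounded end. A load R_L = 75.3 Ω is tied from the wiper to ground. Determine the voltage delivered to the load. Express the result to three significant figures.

V_out ≈ 7.09 V

Split the track: R_lower = x·R_p = 11.60 Ω, R_upper = (1−x)·R_p = 10.80 Ω.
Lower segment in parallel with the load: 11.60 ‖ 75.3 = 10.05 Ω.
Then V_out = V_CC · 10.05/(10.80 + 10.05) = 7.088 V.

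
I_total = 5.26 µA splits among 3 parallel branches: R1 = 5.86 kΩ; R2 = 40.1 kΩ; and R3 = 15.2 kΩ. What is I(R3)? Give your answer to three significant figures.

I ≈ 1.32 µA

Total conductance ΣG = 1/5.86 + 1/40.1 + 1/15.2 = 0.2614 (units of 1/kΩ).
R3 takes the fraction G_k/ΣG = 0.06579/0.2614 = 0.2517, so I = 5.26 × 0.2517 = 1.324 µA.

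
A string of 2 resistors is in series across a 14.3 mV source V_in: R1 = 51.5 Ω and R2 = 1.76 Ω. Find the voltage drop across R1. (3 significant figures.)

Total series resistance ΣR = 51.5 + 1.76 = 53.26 Ω.
V = V_in · R/ΣR = 14.3 × 0.9670 = 13.83 mV.

V ≈ 13.8 mV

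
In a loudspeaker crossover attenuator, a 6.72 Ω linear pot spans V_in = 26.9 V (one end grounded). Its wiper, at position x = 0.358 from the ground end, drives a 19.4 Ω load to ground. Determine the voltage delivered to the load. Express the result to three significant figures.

Lower segment x·R_p = 2.406 Ω; upper segment (1−x)·R_p = 4.314 Ω.
R_L loads the lower segment: effective lower R = 2.140 Ω.
Loaded-divider output: V_out = 26.9 × 0.3316 = 8.920 V.

V_out ≈ 8.92 V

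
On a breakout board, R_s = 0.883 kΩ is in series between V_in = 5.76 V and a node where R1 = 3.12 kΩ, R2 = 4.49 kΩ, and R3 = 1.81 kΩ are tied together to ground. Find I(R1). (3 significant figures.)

I ≈ 0.938 mA

Combine the parallel branches: R_p = (1/3.12 + 1/4.49 + 1/1.81)⁻¹ = 0.9126 kΩ.
V_A by voltage divider: V_A = 5.76 × 0.9126/(0.883 + 0.9126) = 2.928 V.
I(R1) = V_A / R1 = 2.928/3.12 = 0.9383 mA.
(Check via current divider: I_total = 3.208 mA; share G_k/ΣG = 0.2925 → same result.)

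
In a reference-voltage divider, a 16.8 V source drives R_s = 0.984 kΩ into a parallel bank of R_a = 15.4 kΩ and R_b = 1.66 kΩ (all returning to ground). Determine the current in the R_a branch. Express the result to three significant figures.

Equivalent of the parallel group: R_p = 1.498 kΩ.
Node voltage V_A = V_s · R_p/(R_s + R_p) = 16.8 × 0.6036 = 10.14 V.
Branch current I = V_A/R_a = 10.14/15.4 = 0.6585 mA.
(Equivalently: I_total = 6.767 mA, then current-divider fraction G_k/ΣG = 0.09730.)

I ≈ 0.658 mA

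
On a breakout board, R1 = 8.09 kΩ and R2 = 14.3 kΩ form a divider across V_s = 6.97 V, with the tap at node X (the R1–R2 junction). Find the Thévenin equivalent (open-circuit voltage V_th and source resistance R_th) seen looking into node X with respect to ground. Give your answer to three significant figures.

V_th is the unloaded tap voltage: V_s · R2/(R1+R2) = 6.97 × 0.6387 = 4.452 V.
With V_s suppressed (replaced by a short), R_th = R1 ‖ R2 = (8.090 × 14.3)/(8.090 + 14.3) = 5.167 kΩ.

V_th ≈ 4.45 V, R_th ≈ 5.17 kΩ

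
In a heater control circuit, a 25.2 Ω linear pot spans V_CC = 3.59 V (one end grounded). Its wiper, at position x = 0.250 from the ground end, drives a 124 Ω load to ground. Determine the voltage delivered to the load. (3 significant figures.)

The pot divides into 18.90 Ω above the wiper and 6.300 Ω below.
R_L loads the lower segment: effective lower R = 5.995 Ω.
V_out = 3.59 × 5.995/(18.90 + 5.995) = 0.8646 V.
(Unloaded: V_out = x·V_CC = 0.897 V.)

V_out ≈ 0.865 V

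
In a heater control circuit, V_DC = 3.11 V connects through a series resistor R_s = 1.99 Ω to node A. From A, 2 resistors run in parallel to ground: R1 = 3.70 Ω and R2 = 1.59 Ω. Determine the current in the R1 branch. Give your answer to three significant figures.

Parallel bank: R_p = 1/(1/3.70 + 1/1.59) = 1.112 Ω.
V_A = 3.11 × 1.112/3.102 = 1.115 V.
Branch current I = V_A/R1 = 1.115/3.70 = 0.3013 A.

I ≈ 0.301 A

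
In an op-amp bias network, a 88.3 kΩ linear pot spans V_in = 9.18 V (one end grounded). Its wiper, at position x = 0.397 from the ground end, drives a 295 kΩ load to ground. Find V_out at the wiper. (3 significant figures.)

The pot divides into 53.24 kΩ above the wiper and 35.06 kΩ below.
(x·R_p) ‖ R_L = 31.33 kΩ.
Then V_out = V_in · 31.33/(53.24 + 31.33) = 3.401 V.

V_out ≈ 3.40 V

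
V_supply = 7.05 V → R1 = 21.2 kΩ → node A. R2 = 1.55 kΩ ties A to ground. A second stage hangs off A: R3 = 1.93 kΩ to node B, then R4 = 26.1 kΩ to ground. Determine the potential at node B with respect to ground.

Looking into the second stage from A: R3 + R4 = 28.03 kΩ appears in parallel with R2.
Effective lower resistance at A: R2 ‖ 28.03 = 1.469 kΩ.
First divider: V_A = V_supply · 1.469/(21.2 + 1.469) = 0.4568 V.
V_B = V_A × 0.9311 = 0.4253 V.

V_B ≈ 0.425 V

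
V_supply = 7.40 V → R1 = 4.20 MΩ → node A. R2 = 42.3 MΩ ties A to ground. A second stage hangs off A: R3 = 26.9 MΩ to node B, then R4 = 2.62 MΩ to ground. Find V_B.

V_B ≈ 0.529 V

Node A sees R2 in parallel with the series input of stage 2, R3 + R4 = 29.52 MΩ.
Effective lower resistance at A: R2 ‖ 29.52 = 17.39 MΩ.
First divider: V_A = V_supply · 17.39/(4.20 + 17.39) = 5.960 V.
V_B = V_A × 0.08875 = 0.5290 V.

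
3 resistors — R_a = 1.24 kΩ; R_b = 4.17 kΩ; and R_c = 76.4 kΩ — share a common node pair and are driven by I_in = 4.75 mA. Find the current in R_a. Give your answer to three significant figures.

I ≈ 3.62 mA

ΣG = 1/1.24 + 1/4.17 + 1/76.4 = 1.059.
Current divider: I(R_a) = I_in · G_k/ΣG = 4.75 × (0.8065/1.059) = 4.75 × 0.7613 = 3.616 mA.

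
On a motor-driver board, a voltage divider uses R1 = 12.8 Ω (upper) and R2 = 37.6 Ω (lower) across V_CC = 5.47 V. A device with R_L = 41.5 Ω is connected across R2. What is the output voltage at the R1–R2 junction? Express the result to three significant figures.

First combine the lower leg with the load: R2 ‖ R_L = 19.73 Ω.
Now apply the divider: V_out = 5.47 × 0.6065 = 3.317 V.

V_out ≈ 3.32 V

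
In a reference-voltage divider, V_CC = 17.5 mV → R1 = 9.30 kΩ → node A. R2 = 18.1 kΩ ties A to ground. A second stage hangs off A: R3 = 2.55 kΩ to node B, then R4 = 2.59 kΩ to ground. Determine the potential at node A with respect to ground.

The second stage (R3 + R4 = 5.140 kΩ) loads node A in parallel with R2.
R2 ‖ (R3+R4) = 4.003 kΩ.
First divider: V_A = V_CC · 4.003/(9.30 + 4.003) = 5.266 mV.

V_A ≈ 5.27 mV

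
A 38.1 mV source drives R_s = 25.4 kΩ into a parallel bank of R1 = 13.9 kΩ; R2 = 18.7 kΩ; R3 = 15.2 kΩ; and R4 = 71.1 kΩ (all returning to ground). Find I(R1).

I ≈ 0.441 µA

Combine the parallel branches: R_p = (1/13.9 + 1/18.7 + 1/15.2 + 1/71.1)⁻¹ = 4.872 kΩ.
V_A by voltage divider: V_A = 38.1 × 4.872/(25.4 + 4.872) = 6.131 mV.
Branch current I = V_A/R1 = 6.131/13.9 = 0.4411 µA.
(Equivalently: I_total = 1.259 µA, then current-divider fraction G_k/ΣG = 0.3505.)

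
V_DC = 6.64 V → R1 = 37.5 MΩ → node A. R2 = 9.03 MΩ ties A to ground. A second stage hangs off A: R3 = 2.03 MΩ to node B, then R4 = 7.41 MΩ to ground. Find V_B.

Node A sees R2 in parallel with the series input of stage 2, R3 + R4 = 9.440 MΩ.
Effective lower resistance at A: R2 ‖ 9.440 = 4.615 MΩ.
So V_A = 6.64 × 0.1096 = 0.7276 V.
Stage 2 is unloaded, so V_B = V_A · R4/(R3+R4) = 0.7276 × 7.41/9.440 = 0.5712 V.

V_B ≈ 0.571 V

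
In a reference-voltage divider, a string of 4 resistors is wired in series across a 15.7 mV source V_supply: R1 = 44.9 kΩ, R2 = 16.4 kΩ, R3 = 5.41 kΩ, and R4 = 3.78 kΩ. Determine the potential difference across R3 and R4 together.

V ≈ 2.05 mV

ΣR = 44.9 + 16.4 + 5.41 + 3.78 = 70.49 kΩ.
R_{R3..R4} = 5.41 + 3.78 = 9.190 kΩ.
By the voltage-divider rule, V = 15.7 × 9.190/70.49 = 2.047 mV.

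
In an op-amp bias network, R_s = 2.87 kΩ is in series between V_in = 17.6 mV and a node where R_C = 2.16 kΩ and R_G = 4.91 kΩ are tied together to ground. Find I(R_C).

I ≈ 2.80 µA

Parallel bank: R_p = 1/(1/2.16 + 1/4.91) = 1.500 kΩ.
Node voltage V_A = V_in · R_p/(R_s + R_p) = 17.6 × 0.3433 = 6.041 mV.
Branch current I = V_A/R_C = 6.041/2.16 = 2.797 µA.
(Equivalently: I_total = 4.027 µA, then current-divider fraction G_k/ΣG = 0.6945.)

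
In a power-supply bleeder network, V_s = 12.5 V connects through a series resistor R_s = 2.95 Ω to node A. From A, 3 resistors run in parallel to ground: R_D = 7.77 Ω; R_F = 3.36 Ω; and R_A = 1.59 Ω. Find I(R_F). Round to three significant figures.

I ≈ 0.905 A

Equivalent of the parallel group: R_p = 0.9476 Ω.
Node voltage V_A = V_s · R_p/(R_s + R_p) = 12.5 × 0.2431 = 3.039 V.
I(R_F) = V_A / R_F = 3.039/3.36 = 0.9045 A.
(Equivalently: I_total = 3.207 A, then current-divider fraction G_k/ΣG = 0.2820.)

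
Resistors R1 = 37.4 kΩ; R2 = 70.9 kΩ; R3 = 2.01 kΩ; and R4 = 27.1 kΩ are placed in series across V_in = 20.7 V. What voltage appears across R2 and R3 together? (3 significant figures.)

ΣR = 37.4 + 70.9 + 2.01 + 27.1 = 137.4 kΩ.
R_{R2..R3} = 70.9 + 2.01 = 72.91 kΩ.
By the voltage-divider rule, V = 20.7 × 72.91/137.4 = 10.98 V.

V ≈ 11.0 V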